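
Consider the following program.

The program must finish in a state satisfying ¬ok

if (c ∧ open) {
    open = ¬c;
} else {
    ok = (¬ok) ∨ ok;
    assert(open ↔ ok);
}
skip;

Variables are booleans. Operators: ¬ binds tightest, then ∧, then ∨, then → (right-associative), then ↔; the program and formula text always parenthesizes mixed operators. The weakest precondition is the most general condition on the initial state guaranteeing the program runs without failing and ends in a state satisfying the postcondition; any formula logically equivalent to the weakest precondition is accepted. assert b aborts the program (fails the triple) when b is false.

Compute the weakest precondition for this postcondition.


Working backward. After the program, ¬ok must hold.
Before skip: ¬ok
Then branch requires ¬ok; else branch requires false.
Before the if: ((c ∧ open) → (¬ok)) ∧ c ∧ open
Answer: WP = ((c ∧ open) → (¬ok)) ∧ c ∧ open


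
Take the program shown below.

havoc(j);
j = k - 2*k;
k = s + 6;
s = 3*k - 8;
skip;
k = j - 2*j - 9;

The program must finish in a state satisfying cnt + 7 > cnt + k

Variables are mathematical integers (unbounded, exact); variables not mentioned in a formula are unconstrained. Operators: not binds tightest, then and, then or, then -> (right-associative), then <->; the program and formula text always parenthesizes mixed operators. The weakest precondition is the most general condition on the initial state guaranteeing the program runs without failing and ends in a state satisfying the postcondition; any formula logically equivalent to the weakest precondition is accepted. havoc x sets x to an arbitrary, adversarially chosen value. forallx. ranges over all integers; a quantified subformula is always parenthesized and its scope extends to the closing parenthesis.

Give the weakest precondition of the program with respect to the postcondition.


Working backward. After the program, the postcondition cnt + 7 > cnt + k must hold; in canonical form it is k < 7.
Before k := j - 2*j - 9: j > -16
Before skip: j > -16
Before s := 3*k - 8: j > -16
Before k := s + 6: j > -16
Before j := k - 2*k: k < 16
Before havoc j: k < 16
Answer: WP = k < 16


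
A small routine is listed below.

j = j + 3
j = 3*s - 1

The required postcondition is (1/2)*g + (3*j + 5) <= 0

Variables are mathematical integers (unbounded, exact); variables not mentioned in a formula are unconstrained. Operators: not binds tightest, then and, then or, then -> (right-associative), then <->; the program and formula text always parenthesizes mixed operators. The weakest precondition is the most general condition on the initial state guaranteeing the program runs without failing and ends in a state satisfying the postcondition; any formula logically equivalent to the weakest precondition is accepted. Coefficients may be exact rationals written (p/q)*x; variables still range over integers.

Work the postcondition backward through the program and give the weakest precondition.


Working backward. After the program, the postcondition (1/2)*g + (3*j + 5) <= 0 must hold; in canonical form it is (1/2)*g + 3*j <= -5.
Before j := 3*s - 1: (1/2)*g + 9*s <= -2
Before j := j + 3: (1/2)*g + 9*s <= -2
Answer: WP = (1/2)*g + 9*s <= -2


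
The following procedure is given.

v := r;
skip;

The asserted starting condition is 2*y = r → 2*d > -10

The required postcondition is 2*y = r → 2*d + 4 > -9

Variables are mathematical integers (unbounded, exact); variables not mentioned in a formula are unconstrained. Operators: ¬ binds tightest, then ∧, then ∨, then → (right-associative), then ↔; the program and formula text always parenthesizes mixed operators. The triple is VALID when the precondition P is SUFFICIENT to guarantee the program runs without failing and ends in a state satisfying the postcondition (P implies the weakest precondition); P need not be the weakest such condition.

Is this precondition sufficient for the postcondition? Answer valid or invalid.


Working backward. After the program, the postcondition 2*y = r → 2*d + 4 > -9 must hold; in canonical form it is 2*y = r → 2*d > -13.
Before skip: 2*y = r → 2*d > -13
Before v := r: 2*y = r → 2*d > -13
The weakest precondition is 2*y = r → 2*d > -13.
Check whether 2*y = r → 2*d > -10 implies it.
Every state satisfying the precondition satisfies the weakest precondition: the implication holds.
Answer: valid


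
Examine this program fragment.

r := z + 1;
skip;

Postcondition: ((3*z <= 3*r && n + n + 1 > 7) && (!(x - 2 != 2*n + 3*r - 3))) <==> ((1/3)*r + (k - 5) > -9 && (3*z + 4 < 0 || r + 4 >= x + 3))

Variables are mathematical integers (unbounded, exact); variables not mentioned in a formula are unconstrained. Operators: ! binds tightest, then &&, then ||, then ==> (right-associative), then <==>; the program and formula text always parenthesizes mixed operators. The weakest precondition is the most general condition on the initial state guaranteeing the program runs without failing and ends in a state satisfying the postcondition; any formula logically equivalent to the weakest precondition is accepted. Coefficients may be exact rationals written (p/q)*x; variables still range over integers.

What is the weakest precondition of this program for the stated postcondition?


Working backward. After the program, the postcondition ((3*z <= 3*r && n + n + 1 > 7) && (!(x - 2 != 2*n + 3*r - 3))) <==> ((1/3)*r + (k - 5) > -9 && (3*z + 4 < 0 || r + 4 >= x + 3)) must hold; in canonical form it is (3*z <= 3*r && 2*n > 6 && (!(x != 2*n + 3*r - 1))) <==> (k + (1/3)*r > -4 && (3*z < -4 || r >= x - 1)).
Before skip: (3*z <= 3*r && 2*n > 6 && (!(x != 2*n + 3*r - 1))) <==> (k + (1/3)*r > -4 && (3*z < -4 || r >= x - 1))
Before r := z + 1: (2*n > 6 && (!(x != 2*n + 3*z + 2))) <==> (k + (1/3)*z > -13/3 && (3*z < -4 || z >= x - 2))
Answer: WP = (2*n > 6 && (!(x != 2*n + 3*z + 2))) <==> (k + (1/3)*z > -13/3 && (3*z < -4 || z >= x - 2))


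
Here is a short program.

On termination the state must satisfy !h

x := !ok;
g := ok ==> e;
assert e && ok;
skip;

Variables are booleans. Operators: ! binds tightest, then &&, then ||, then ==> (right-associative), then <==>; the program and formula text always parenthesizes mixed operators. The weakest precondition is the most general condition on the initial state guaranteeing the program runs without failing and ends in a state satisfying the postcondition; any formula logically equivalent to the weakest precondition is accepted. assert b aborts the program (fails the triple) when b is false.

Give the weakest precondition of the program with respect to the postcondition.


Working backward. After the program, !h must hold.
Before skip: !h
Before assert e && ok: e && ok && (!h)
Before g := ok ==> e: e && ok && (!h)
Before x := !ok: e && ok && (!h)
Answer: WP = e && ok && (!h)


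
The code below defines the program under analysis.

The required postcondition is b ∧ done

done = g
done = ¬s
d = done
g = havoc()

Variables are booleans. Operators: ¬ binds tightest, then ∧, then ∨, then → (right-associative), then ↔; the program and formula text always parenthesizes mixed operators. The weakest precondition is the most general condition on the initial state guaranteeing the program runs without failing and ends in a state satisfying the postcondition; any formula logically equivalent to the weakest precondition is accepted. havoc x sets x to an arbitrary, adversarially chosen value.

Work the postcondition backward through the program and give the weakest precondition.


Working backward. After the program, b ∧ done must hold.
Before havoc g: b ∧ done
Before d := done: b ∧ done
Before done := ¬s: b ∧ (¬s)
Before done := g: b ∧ (¬s)
Answer: WP = b ∧ (¬s)


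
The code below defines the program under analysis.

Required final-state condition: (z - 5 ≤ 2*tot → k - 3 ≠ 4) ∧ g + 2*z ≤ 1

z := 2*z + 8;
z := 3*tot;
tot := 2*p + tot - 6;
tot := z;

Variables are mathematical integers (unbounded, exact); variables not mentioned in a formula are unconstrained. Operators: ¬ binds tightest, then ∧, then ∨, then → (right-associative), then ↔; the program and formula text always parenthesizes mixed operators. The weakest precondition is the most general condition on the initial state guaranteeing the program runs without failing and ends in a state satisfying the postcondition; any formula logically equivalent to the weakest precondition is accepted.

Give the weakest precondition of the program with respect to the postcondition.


Working backward. After the program, the postcondition (z - 5 ≤ 2*tot → k - 3 ≠ 4) ∧ g + 2*z ≤ 1 must hold; in canonical form it is (z ≤ 2*tot + 5 → k ≠ 7) ∧ g + 2*z ≤ 1.
Before tot := z: (z ≥ -5 → k ≠ 7) ∧ g + 2*z ≤ 1
Before tot := 2*p + tot - 6: (z ≥ -5 → k ≠ 7) ∧ g + 2*z ≤ 1
Before z := 3*tot: (3*tot ≥ -5 → k ≠ 7) ∧ g + 6*tot ≤ 1
Before z := 2*z + 8: (3*tot ≥ -5 → k ≠ 7) ∧ g + 6*tot ≤ 1
Answer: WP = (3*tot ≥ -5 → k ≠ 7) ∧ g + 6*tot ≤ 1


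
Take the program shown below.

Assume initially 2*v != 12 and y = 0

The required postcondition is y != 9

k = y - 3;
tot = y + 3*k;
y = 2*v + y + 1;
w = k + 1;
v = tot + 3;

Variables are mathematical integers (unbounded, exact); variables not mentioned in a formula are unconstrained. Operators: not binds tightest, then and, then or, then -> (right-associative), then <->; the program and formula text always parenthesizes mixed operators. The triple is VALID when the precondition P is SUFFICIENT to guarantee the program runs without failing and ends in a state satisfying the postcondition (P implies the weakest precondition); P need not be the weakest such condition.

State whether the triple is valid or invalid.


Working backward. After the program, y != 9 must hold.
Before v := tot + 3: y != 9
Before w := k + 1: y != 9
Before y := 2*v + y + 1: 2*v + y != 8
Before tot := y + 3*k: 2*v + y != 8
Before k := y - 3: 2*v + y != 8
The weakest precondition is 2*v + y != 8.
Check whether 2*v != 12 and y = 0 implies it.
Countermodel: at the initial state v = 4, y = 0, the precondition holds but the weakest precondition fails.
Answer: invalid


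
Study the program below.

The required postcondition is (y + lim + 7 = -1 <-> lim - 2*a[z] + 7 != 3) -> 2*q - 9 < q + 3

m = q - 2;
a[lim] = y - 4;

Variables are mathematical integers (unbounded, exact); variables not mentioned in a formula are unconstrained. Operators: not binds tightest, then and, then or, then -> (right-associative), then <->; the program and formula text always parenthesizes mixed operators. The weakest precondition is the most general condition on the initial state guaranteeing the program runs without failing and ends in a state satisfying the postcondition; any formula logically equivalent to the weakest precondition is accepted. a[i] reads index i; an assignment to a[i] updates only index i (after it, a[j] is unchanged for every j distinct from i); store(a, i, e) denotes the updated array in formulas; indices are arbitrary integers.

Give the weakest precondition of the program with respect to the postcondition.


Working backward. After the program, the postcondition (y + lim + 7 = -1 <-> lim - 2*a[z] + 7 != 3) -> 2*q - 9 < q + 3 must hold; in canonical form it is (lim + y = -8 <-> lim != 2*a[z] - 4) -> q < 12.
Before a[lim] := y - 4: (lim + y = -8 <-> lim != 2*store(a, lim, y - 4)[z] - 4) -> q < 12
Before m := q - 2: (lim + y = -8 <-> lim != 2*store(a, lim, y - 4)[z] - 4) -> q < 12
Answer: WP = (lim + y = -8 <-> lim != 2*store(a, lim, y - 4)[z] - 4) -> q < 12


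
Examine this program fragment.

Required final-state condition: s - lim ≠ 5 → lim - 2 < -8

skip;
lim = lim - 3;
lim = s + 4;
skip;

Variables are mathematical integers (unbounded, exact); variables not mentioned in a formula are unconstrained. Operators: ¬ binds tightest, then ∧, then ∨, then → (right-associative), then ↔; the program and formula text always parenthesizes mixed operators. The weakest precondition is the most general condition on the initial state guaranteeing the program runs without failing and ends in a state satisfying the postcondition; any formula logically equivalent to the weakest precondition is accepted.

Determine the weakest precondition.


Working backward. After the program, the postcondition s - lim ≠ 5 → lim - 2 < -8 must hold; in canonical form it is s ≠ lim + 5 → lim < -6.
Before skip: s ≠ lim + 5 → lim < -6
Before lim := s + 4: s < -10
Before lim := lim - 3: s < -10
Before skip: s < -10
Answer: WP = s < -10


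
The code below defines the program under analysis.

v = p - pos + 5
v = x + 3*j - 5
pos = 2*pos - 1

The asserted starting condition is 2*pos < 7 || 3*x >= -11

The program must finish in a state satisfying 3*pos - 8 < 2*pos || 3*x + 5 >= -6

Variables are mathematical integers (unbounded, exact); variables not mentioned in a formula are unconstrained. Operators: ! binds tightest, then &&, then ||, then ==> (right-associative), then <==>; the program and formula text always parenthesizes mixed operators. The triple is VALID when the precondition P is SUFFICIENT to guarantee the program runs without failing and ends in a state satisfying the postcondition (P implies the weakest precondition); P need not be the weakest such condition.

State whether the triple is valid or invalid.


Working backward. After the program, the postcondition 3*pos - 8 < 2*pos || 3*x + 5 >= -6 must hold; in canonical form it is pos < 8 || 3*x >= -11.
Before pos := 2*pos - 1: 2*pos < 9 || 3*x >= -11
Before v := x + 3*j - 5: 2*pos < 9 || 3*x >= -11
Before v := p - pos + 5: 2*pos < 9 || 3*x >= -11
The weakest precondition is 2*pos < 9 || 3*x >= -11.
Check whether 2*pos < 7 || 3*x >= -11 implies it.
Every state satisfying the precondition satisfies the weakest precondition: the implication holds.
Answer: valid


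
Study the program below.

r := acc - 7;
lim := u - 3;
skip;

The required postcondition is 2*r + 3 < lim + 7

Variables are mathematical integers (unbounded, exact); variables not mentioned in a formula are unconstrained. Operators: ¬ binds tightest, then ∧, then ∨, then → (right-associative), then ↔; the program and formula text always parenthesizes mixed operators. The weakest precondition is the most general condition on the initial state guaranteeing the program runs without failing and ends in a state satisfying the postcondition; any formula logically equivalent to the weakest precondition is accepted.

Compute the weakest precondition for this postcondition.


Working backward. After the program, the postcondition 2*r + 3 < lim + 7 must hold; in canonical form it is 2*r < lim + 4.
Before skip: 2*r < lim + 4
Before lim := u - 3: 2*r < u + 1
Before r := acc - 7: 2*acc < u + 15
Answer: WP = 2*acc < u + 15


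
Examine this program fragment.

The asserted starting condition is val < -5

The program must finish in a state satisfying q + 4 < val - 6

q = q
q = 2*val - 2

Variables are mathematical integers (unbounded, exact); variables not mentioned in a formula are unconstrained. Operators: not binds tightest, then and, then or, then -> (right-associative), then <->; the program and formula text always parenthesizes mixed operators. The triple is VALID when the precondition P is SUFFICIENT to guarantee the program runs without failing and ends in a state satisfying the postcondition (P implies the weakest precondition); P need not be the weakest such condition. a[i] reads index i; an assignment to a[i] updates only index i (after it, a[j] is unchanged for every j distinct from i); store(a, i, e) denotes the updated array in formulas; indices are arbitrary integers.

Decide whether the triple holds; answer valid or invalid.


Working backward. After the program, the postcondition q + 4 < val - 6 must hold; in canonical form it is q < val - 10.
Before q := 2*val - 2: val < -8
Before q := q: val < -8
The weakest precondition is val < -8.
Check whether val < -5 implies it.
Countermodel: at the initial state val = -8, the precondition holds but the weakest precondition fails.
Answer: invalid


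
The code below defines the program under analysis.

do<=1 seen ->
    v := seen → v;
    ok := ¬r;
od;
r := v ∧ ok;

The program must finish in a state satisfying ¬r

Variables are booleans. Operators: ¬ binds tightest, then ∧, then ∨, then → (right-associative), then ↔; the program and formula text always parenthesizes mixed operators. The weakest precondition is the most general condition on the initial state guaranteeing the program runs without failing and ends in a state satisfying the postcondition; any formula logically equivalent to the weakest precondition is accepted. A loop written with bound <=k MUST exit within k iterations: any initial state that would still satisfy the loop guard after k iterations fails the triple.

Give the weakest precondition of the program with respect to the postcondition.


Working backward. After the program, ¬r must hold.
Before r := v ∧ ok: ¬(v ∧ ok)
Before the loop (bound <=1), unroll the exhaustion recursion (WP_0 = exit-now case; WP_j = one more guarded iteration, up to j = 1):
  WP_0: (¬seen) ∧ (¬(v ∧ ok))
  WP_1: (seen → ((¬seen) ∧ (¬((seen → v) ∧ (¬r))))) ∧ ((¬seen) → (¬(v ∧ ok)))
So before the loop: (seen → ((¬seen) ∧ (¬((seen → v) ∧ (¬r))))) ∧ ((¬seen) → (¬(v ∧ ok)))
Answer: WP = (seen → ((¬seen) ∧ (¬((seen → v) ∧ (¬r))))) ∧ ((¬seen) → (¬(v ∧ ok)))


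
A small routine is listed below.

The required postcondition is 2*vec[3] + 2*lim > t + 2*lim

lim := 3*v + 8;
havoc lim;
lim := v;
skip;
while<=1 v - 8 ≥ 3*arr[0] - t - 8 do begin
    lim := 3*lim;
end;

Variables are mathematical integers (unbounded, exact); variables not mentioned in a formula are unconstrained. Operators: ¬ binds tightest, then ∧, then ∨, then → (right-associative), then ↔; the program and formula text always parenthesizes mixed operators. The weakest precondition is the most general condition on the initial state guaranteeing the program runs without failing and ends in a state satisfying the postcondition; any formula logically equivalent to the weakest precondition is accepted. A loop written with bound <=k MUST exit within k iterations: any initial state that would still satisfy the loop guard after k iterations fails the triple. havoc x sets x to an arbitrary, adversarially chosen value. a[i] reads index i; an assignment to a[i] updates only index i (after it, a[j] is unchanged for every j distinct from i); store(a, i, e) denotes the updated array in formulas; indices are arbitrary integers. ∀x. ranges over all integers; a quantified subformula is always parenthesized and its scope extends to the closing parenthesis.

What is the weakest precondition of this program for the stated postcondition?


Working backward. After the program, the postcondition 2*vec[3] + 2*lim > t + 2*lim must hold; in canonical form it is 2*vec[3] > t.
Before the loop (bound <=1), unroll the exhaustion recursion (WP_0 = exit-now case; WP_j = one more guarded iteration, up to j = 1):
  WP_0: (¬(t + v ≥ 3*arr[0])) ∧ 2*vec[3] > t
  WP_1: (t + v ≥ 3*arr[0] → ((¬(t + v ≥ 3*arr[0])) ∧ 2*vec[3] > t)) ∧ ((¬(t + v ≥ 3*arr[0])) → 2*vec[3] > t)
So before the loop: (t + v ≥ 3*arr[0] → ((¬(t + v ≥ 3*arr[0])) ∧ 2*vec[3] > t)) ∧ ((¬(t + v ≥ 3*arr[0])) → 2*vec[3] > t)
Before skip: (t + v ≥ 3*arr[0] → ((¬(t + v ≥ 3*arr[0])) ∧ 2*vec[3] > t)) ∧ ((¬(t + v ≥ 3*arr[0])) → 2*vec[3] > t)
Before lim := v: (t + v ≥ 3*arr[0] → ((¬(t + v ≥ 3*arr[0])) ∧ 2*vec[3] > t)) ∧ ((¬(t + v ≥ 3*arr[0])) → 2*vec[3] > t)
Before havoc lim: (t + v ≥ 3*arr[0] → ((¬(t + v ≥ 3*arr[0])) ∧ 2*vec[3] > t)) ∧ ((¬(t + v ≥ 3*arr[0])) → 2*vec[3] > t)
Before lim := 3*v + 8: (t + v ≥ 3*arr[0] → ((¬(t + v ≥ 3*arr[0])) ∧ 2*vec[3] > t)) ∧ ((¬(t + v ≥ 3*arr[0])) → 2*vec[3] > t)
Answer: WP = (t + v ≥ 3*arr[0] → ((¬(t + v ≥ 3*arr[0])) ∧ 2*vec[3] > t)) ∧ ((¬(t + v ≥ 3*arr[0])) → 2*vec[3] > t)


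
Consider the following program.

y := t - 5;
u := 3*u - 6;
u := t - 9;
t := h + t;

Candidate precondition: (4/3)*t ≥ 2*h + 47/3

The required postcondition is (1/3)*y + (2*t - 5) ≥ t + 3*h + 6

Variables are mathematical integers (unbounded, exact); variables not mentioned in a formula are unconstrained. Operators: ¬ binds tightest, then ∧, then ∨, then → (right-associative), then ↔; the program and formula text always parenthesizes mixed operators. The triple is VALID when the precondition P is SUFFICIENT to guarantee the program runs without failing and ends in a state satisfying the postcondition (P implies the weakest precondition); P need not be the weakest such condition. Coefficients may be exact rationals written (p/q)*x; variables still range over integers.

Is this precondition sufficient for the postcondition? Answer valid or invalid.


Working backward. After the program, the postcondition (1/3)*y + (2*t - 5) ≥ t + 3*h + 6 must hold; in canonical form it is t + (1/3)*y ≥ 3*h + 11.
Before t := h + t: t + (1/3)*y ≥ 2*h + 11
Before u := t - 9: t + (1/3)*y ≥ 2*h + 11
Before u := 3*u - 6: t + (1/3)*y ≥ 2*h + 11
Before y := t - 5: (4/3)*t ≥ 2*h + 38/3
The weakest precondition is (4/3)*t ≥ 2*h + 38/3.
Check whether (4/3)*t ≥ 2*h + 47/3 implies it.
Every state satisfying the precondition satisfies the weakest precondition: the implication holds.
Answer: valid


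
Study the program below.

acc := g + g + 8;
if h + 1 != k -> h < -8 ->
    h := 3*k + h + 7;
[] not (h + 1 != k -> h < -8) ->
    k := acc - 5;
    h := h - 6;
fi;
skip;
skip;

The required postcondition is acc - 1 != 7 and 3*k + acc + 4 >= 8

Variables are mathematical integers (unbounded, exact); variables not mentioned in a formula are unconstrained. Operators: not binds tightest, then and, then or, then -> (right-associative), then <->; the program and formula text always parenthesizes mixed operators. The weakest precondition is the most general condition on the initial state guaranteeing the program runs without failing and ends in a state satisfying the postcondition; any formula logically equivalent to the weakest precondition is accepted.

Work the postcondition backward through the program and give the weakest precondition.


Working backward. After the program, the postcondition acc - 1 != 7 and 3*k + acc + 4 >= 8 must hold; in canonical form it is acc != 8 and acc + 3*k >= 4.
Before skip: acc != 8 and acc + 3*k >= 4
Before skip: acc != 8 and acc + 3*k >= 4
Then branch requires acc != 8 and acc + 3*k >= 4; else branch requires acc != 8 and 4*acc >= 19.
Before the if: ((h != k - 1 -> h < -8) -> (acc != 8 and acc + 3*k >= 4)) and ((not (h != k - 1 -> h < -8)) -> (acc != 8 and 4*acc >= 19))
Before acc := g + g + 8: ((h != k - 1 -> h < -8) -> (2*g != 0 and 2*g + 3*k >= -4)) and ((not (h != k - 1 -> h < -8)) -> (2*g != 0 and 8*g >= -13))
Answer: WP = ((h != k - 1 -> h < -8) -> (2*g != 0 and 2*g + 3*k >= -4)) and ((not (h != k - 1 -> h < -8)) -> (2*g != 0 and 8*g >= -13))


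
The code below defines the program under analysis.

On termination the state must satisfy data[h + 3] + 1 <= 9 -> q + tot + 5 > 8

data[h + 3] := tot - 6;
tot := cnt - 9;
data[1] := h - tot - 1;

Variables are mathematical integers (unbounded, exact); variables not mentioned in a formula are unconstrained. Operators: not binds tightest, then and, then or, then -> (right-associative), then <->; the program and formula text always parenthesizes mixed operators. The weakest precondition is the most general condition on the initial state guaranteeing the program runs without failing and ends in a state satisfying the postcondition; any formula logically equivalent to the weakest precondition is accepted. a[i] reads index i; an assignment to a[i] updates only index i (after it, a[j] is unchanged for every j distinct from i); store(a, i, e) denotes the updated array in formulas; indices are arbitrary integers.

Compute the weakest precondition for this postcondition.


Working backward. After the program, the postcondition data[h + 3] + 1 <= 9 -> q + tot + 5 > 8 must hold; in canonical form it is data[h + 3] <= 8 -> q + tot > 3.
Before data[1] := h - tot - 1: store(data, 1, h - tot - 1)[h + 3] <= 8 -> q + tot > 3
Before tot := cnt - 9: store(data, 1, -cnt + h + 8)[h + 3] <= 8 -> cnt + q > 12
Before data[h + 3] := tot - 6: store(store(data, h + 3, tot - 6), 1, -cnt + h + 8)[h + 3] <= 8 -> cnt + q > 12
Answer: WP = store(store(data, h + 3, tot - 6), 1, -cnt + h + 8)[h + 3] <= 8 -> cnt + q > 12


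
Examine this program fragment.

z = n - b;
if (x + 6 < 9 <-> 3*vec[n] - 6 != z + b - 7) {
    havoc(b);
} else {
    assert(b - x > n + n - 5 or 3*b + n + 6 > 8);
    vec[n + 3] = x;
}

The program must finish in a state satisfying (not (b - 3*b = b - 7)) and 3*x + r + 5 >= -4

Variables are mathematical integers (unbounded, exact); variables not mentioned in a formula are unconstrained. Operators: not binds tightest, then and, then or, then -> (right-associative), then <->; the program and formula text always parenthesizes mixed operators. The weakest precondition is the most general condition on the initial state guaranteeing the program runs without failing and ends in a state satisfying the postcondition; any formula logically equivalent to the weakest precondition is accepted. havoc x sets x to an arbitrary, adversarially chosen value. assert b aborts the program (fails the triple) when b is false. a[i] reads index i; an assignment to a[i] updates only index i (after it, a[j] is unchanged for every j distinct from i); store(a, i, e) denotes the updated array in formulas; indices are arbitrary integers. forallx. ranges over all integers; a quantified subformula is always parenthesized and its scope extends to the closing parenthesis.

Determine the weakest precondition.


Working backward. After the program, the postcondition (not (b - 3*b = b - 7)) and 3*x + r + 5 >= -4 must hold; in canonical form it is (not (3*b = 7)) and r + 3*x >= -9.
Then branch requires forall b_1. ((not (3*b_1 = 7)) and r + 3*x >= -9); else branch requires (b > 2*n + x - 5 or 3*b + n > 2) and (not (3*b = 7)) and r + 3*x >= -9.
Before the if: ((x < 3 <-> 3*vec[n] != b + z - 1) -> (forall b_1. ((not (3*b_1 = 7)) and r + 3*x >= -9))) and ((not (x < 3 <-> 3*vec[n] != b + z - 1)) -> ((b > 2*n + x - 5 or 3*b + n > 2) and (not (3*b = 7)) and r + 3*x >= -9))
Before z := n - b: ((x < 3 <-> 3*vec[n] != n - 1) -> (forall b_1. ((not (3*b_1 = 7)) and r + 3*x >= -9))) and ((not (x < 3 <-> 3*vec[n] != n - 1)) -> ((b > 2*n + x - 5 or 3*b + n > 2) and (not (3*b = 7)) and r + 3*x >= -9))
Answer: WP = ((x < 3 <-> 3*vec[n] != n - 1) -> (forall b_1. ((not (3*b_1 = 7)) and r + 3*x >= -9))) and ((not (x < 3 <-> 3*vec[n] != n - 1)) -> ((b > 2*n + x - 5 or 3*b + n > 2) and (not (3*b = 7)) and r + 3*x >= -9))


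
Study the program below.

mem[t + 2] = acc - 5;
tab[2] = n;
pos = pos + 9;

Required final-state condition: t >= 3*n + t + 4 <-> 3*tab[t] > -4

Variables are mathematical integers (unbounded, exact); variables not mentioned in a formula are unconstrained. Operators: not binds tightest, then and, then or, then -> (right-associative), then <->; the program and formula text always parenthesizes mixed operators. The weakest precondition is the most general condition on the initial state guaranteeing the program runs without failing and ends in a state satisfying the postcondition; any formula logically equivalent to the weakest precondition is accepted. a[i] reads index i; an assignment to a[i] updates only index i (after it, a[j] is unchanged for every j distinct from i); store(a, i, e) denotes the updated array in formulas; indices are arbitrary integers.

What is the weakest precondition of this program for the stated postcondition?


Working backward. After the program, the postcondition t >= 3*n + t + 4 <-> 3*tab[t] > -4 must hold; in canonical form it is 3*n <= -4 <-> 3*tab[t] > -4.
Before pos := pos + 9: 3*n <= -4 <-> 3*tab[t] > -4
Before tab[2] := n: 3*n <= -4 <-> 3*store(tab, 2, n)[t] > -4
Before mem[t + 2] := acc - 5: 3*n <= -4 <-> 3*store(tab, 2, n)[t] > -4
Answer: WP = 3*n <= -4 <-> 3*store(tab, 2, n)[t] > -4


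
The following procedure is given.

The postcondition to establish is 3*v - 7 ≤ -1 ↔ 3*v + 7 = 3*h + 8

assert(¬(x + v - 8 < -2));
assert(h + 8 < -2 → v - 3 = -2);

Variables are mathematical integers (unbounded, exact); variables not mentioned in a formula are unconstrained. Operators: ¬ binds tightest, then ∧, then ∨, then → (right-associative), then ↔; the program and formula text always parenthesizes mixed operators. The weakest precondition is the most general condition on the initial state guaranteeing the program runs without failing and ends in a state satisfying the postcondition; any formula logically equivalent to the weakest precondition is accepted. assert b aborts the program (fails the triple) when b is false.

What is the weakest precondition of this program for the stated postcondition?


Working backward. After the program, the postcondition 3*v - 7 ≤ -1 ↔ 3*v + 7 = 3*h + 8 must hold; in canonical form it is 3*v ≤ 6 ↔ 3*v = 3*h + 1.
Before assert h + 8 < -2 → v - 3 = -2: (h < -10 → v = 1) ∧ (3*v ≤ 6 ↔ 3*v = 3*h + 1)
Before assert ¬(x + v - 8 < -2): (¬(v + x < 6)) ∧ (h < -10 → v = 1) ∧ (3*v ≤ 6 ↔ 3*v = 3*h + 1)
Answer: WP = (¬(v + x < 6)) ∧ (h < -10 → v = 1) ∧ (3*v ≤ 6 ↔ 3*v = 3*h + 1)


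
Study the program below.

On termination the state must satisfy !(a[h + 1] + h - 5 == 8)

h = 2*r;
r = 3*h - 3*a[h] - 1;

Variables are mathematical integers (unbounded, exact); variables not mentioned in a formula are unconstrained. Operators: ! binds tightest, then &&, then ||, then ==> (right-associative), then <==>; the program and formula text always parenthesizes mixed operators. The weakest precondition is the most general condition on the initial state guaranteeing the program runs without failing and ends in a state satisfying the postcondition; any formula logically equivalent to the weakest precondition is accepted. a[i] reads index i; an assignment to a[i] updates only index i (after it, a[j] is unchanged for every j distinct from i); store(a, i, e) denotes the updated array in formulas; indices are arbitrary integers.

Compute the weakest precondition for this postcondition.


Working backward. After the program, the postcondition !(a[h + 1] + h - 5 == 8) must hold; in canonical form it is !(a[h + 1] + h == 13).
Before r := 3*h - 3*a[h] - 1: !(a[h + 1] + h == 13)
Before h := 2*r: !(a[2*r + 1] + 2*r == 13)
Answer: WP = !(a[2*r + 1] + 2*r == 13)


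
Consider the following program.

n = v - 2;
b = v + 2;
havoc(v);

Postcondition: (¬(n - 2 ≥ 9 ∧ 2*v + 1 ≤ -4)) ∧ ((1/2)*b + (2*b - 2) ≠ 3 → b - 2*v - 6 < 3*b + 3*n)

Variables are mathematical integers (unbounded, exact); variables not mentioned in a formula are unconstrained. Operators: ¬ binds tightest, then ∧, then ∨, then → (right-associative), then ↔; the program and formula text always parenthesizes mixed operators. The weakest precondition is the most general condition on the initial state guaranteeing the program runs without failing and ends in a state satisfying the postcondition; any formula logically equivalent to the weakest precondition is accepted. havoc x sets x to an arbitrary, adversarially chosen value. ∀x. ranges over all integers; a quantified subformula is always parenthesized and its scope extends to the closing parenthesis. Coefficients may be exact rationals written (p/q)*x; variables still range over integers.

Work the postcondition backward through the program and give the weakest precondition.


Working backward. After the program, the postcondition (¬(n - 2 ≥ 9 ∧ 2*v + 1 ≤ -4)) ∧ ((1/2)*b + (2*b - 2) ≠ 3 → b - 2*v - 6 < 3*b + 3*n) must hold; in canonical form it is (¬(n ≥ 11 ∧ 2*v ≤ -5)) ∧ ((5/2)*b ≠ 5 → 2*b + 3*n + 2*v > -6).
Before havoc v: ∀v_1. ((¬(n ≥ 11 ∧ 2*v_1 ≤ -5)) ∧ ((5/2)*b ≠ 5 → 2*b + 3*n + 2*v_1 > -6))
Before b := v + 2: ∀v_1. ((¬(n ≥ 11 ∧ 2*v_1 ≤ -5)) ∧ ((5/2)*v ≠ 0 → 3*n + 2*v + 2*v_1 > -10))
Before n := v - 2: ∀v_1. ((¬(v ≥ 13 ∧ 2*v_1 ≤ -5)) ∧ ((5/2)*v ≠ 0 → 5*v + 2*v_1 > -4))
Answer: WP = ∀v_1. ((¬(v ≥ 13 ∧ 2*v_1 ≤ -5)) ∧ ((5/2)*v ≠ 0 → 5*v + 2*v_1 > -4))


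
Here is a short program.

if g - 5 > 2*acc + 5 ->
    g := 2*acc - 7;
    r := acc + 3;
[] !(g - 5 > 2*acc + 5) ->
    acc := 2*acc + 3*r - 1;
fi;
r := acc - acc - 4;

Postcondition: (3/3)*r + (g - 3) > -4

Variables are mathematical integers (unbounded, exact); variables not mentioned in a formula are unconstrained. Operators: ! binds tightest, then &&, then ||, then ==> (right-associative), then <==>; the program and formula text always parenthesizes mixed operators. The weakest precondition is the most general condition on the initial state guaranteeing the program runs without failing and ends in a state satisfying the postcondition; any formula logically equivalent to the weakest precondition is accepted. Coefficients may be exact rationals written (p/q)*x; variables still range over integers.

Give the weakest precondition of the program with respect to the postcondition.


Working backward. After the program, the postcondition (3/3)*r + (g - 3) > -4 must hold; in canonical form it is g + r > -1.
Before r := acc - acc - 4: g > 3
Then branch requires 2*acc > 10; else branch requires g > 3.
Before the if: (g > 2*acc + 10 ==> 2*acc > 10) && ((!(g > 2*acc + 10)) ==> g > 3)
Answer: WP = (g > 2*acc + 10 ==> 2*acc > 10) && ((!(g > 2*acc + 10)) ==> g > 3)


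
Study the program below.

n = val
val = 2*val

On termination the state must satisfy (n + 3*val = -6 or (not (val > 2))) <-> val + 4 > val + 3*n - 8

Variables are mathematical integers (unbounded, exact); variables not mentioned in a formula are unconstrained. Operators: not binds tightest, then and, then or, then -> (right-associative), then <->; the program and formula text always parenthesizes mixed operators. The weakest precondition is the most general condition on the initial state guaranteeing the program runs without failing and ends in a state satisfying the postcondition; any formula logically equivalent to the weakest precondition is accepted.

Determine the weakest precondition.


Working backward. After the program, the postcondition (n + 3*val = -6 or (not (val > 2))) <-> val + 4 > val + 3*n - 8 must hold; in canonical form it is (n + 3*val = -6 or (not (val > 2))) <-> 3*n < 12.
Before val := 2*val: (n + 6*val = -6 or (not (2*val > 2))) <-> 3*n < 12
Before n := val: (7*val = -6 or (not (2*val > 2))) <-> 3*val < 12
Answer: WP = (7*val = -6 or (not (2*val > 2))) <-> 3*val < 12


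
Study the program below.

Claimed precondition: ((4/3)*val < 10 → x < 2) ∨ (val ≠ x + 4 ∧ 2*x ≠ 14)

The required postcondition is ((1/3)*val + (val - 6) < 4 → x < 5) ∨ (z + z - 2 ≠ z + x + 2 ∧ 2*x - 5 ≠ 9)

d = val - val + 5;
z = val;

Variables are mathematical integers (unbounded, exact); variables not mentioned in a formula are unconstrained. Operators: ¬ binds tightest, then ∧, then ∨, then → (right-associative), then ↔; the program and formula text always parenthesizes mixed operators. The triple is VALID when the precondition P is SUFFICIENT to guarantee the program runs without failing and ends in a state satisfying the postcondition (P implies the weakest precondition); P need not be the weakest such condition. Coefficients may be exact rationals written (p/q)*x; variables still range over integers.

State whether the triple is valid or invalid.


Working backward. After the program, the postcondition ((1/3)*val + (val - 6) < 4 → x < 5) ∨ (z + z - 2 ≠ z + x + 2 ∧ 2*x - 5 ≠ 9) must hold; in canonical form it is ((4/3)*val < 10 → x < 5) ∨ (z ≠ x + 4 ∧ 2*x ≠ 14).
Before z := val: ((4/3)*val < 10 → x < 5) ∨ (val ≠ x + 4 ∧ 2*x ≠ 14)
Before d := val - val + 5: ((4/3)*val < 10 → x < 5) ∨ (val ≠ x + 4 ∧ 2*x ≠ 14)
The weakest precondition is ((4/3)*val < 10 → x < 5) ∨ (val ≠ x + 4 ∧ 2*x ≠ 14).
Check whether ((4/3)*val < 10 → x < 2) ∨ (val ≠ x + 4 ∧ 2*x ≠ 14) implies it.
Every state satisfying the precondition satisfies the weakest precondition: the implication holds.
Answer: valid


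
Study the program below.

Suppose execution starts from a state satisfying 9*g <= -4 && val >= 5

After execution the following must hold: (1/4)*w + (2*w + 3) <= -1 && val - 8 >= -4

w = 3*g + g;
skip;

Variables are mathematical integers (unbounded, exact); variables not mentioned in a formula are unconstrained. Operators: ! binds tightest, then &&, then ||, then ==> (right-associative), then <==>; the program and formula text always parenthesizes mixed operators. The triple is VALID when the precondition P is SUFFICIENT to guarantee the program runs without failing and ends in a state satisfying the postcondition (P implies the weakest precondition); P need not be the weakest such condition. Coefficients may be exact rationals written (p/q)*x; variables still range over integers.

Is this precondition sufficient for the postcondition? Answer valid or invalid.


Working backward. After the program, the postcondition (1/4)*w + (2*w + 3) <= -1 && val - 8 >= -4 must hold; in canonical form it is (9/4)*w <= -4 && val >= 4.
Before skip: (9/4)*w <= -4 && val >= 4
Before w := 3*g + g: 9*g <= -4 && val >= 4
The weakest precondition is 9*g <= -4 && val >= 4.
Check whether 9*g <= -4 && val >= 5 implies it.
Every state satisfying the precondition satisfies the weakest precondition: the implication holds.
Answer: valid


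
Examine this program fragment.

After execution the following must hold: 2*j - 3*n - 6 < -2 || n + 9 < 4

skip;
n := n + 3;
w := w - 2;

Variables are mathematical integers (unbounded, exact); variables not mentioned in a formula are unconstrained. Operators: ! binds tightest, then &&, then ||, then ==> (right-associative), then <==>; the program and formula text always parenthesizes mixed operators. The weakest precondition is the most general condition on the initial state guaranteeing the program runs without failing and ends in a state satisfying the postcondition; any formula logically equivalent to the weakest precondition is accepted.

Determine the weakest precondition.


Working backward. After the program, the postcondition 2*j - 3*n - 6 < -2 || n + 9 < 4 must hold; in canonical form it is 2*j < 3*n + 4 || n < -5.
Before w := w - 2: 2*j < 3*n + 4 || n < -5
Before n := n + 3: 2*j < 3*n + 13 || n < -8
Before skip: 2*j < 3*n + 13 || n < -8
Answer: WP = 2*j < 3*n + 13 || n < -8


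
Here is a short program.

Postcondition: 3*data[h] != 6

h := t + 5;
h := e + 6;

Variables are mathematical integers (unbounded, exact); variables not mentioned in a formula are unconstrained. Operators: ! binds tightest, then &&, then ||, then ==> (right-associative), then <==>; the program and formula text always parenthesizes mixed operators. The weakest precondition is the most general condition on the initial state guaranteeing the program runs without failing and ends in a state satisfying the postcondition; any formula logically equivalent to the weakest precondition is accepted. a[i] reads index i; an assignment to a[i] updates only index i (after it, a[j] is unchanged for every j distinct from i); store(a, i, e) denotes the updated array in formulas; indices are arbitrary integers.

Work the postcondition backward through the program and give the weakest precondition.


Working backward. After the program, 3*data[h] != 6 must hold.
Before h := e + 6: 3*data[e + 6] != 6
Before h := t + 5: 3*data[e + 6] != 6
Answer: WP = 3*data[e + 6] != 6


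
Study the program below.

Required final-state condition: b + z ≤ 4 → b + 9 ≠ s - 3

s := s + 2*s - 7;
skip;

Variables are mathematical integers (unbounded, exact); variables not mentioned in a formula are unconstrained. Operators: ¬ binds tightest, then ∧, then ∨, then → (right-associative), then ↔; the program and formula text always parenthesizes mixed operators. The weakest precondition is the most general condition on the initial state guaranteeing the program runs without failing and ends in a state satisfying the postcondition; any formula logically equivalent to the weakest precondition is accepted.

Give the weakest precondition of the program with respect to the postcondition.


Working backward. After the program, the postcondition b + z ≤ 4 → b + 9 ≠ s - 3 must hold; in canonical form it is b + z ≤ 4 → b ≠ s - 12.
Before skip: b + z ≤ 4 → b ≠ s - 12
Before s := s + 2*s - 7: b + z ≤ 4 → b ≠ 3*s - 19
Answer: WP = b + z ≤ 4 → b ≠ 3*s - 19
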